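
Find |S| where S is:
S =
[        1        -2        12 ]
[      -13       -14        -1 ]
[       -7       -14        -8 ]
det(S) = 1300

Expand along row 0 (cofactor expansion): det(S) = a*(e*i - f*h) - b*(d*i - f*g) + c*(d*h - e*g), where the 3×3 is [[a, b, c], [d, e, f], [g, h, i]].
Minor M_00 = (-14)*(-8) - (-1)*(-14) = 112 - 14 = 98.
Minor M_01 = (-13)*(-8) - (-1)*(-7) = 104 - 7 = 97.
Minor M_02 = (-13)*(-14) - (-14)*(-7) = 182 - 98 = 84.
det(S) = (1)*(98) - (-2)*(97) + (12)*(84) = 98 + 194 + 1008 = 1300.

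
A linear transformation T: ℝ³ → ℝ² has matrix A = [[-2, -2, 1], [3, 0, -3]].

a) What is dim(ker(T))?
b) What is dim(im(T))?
dim(ker) = 1, dim(im) = 2

The two rows are not scalar multiples of one another (no single k satisfies row 2 = k × row 1), so they are linearly independent.
Thus rank(A) = 2.
dim(im(T)) = rank(A) = 2.
By the rank-nullity theorem applied to T: ℝ³ → ℝ², rank(A) + nullity(A) = 3 (the domain dimension), so dim(ker(T)) = 3 - 2 = 1.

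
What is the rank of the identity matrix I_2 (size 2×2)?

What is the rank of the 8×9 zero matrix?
rank(I_2) = 2, rank(0) = 0

The identity I_2 has 2 columns that are the standard basis vectors e_1, …, e_2. These are linearly independent, so all 2 columns are pivots and rank(I_2) = 2.
The 8×9 zero matrix has every entry zero, so every row is the zero row and there are no pivots; rank(0) = 0.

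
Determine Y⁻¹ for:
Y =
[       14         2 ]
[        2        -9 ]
det(Y) = -130
Y⁻¹ =
[    9/130      1/65 ]
[     1/65     -7/65 ]

For a 2×2 matrix Y = [[a, b], [c, d]] with det(Y) ≠ 0, Y⁻¹ = (1/det(Y)) * [[d, -b], [-c, a]].
det(Y) = (14)*(-9) - (2)*(2) = -126 - 4 = -130.
Y⁻¹ = (1/-130) * [[-9, -2], [-2, 14]].
Dividing each entry by -130 and reducing:
Y⁻¹ =
[    9/130      1/65 ]
[     1/65     -7/65 ]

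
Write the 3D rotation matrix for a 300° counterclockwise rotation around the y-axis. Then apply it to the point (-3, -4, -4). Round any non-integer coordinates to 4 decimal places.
R = [[1/2, 0, -√3/2], [0, 1, 0], [√3/2, 0, 1/2]]; R·(-3, -4, -4) = (1.9641, -4.0000, -4.5981)

Rotation matrix for 300° around y-axis:
cos(300°) = 1/2, sin(300°) = -√3/2
R = [[1/2, 0, -√3/2], [0, 1, 0], [√3/2, 0, 1/2]]
Apply to (-3, -4, -4): R·[-3, -4, -4]ᵀ = (1.9641, -4.0000, -4.5981)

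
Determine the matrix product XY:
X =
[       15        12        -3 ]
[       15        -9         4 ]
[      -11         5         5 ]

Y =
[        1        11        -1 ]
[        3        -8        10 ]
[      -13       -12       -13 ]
XY =
[       90       105       144 ]
[      -64       189      -157 ]
[      -61      -221        -4 ]

Matrix multiplication: (XY)[i][j] = sum over k of X[i][k] * Y[k][j].
  (XY)[0][0] = (15)*(1) + (12)*(3) + (-3)*(-13) = 90
  (XY)[0][1] = (15)*(11) + (12)*(-8) + (-3)*(-12) = 105
  (XY)[0][2] = (15)*(-1) + (12)*(10) + (-3)*(-13) = 144
  (XY)[1][0] = (15)*(1) + (-9)*(3) + (4)*(-13) = -64
  (XY)[1][1] = (15)*(11) + (-9)*(-8) + (4)*(-12) = 189
  (XY)[1][2] = (15)*(-1) + (-9)*(10) + (4)*(-13) = -157
  (XY)[2][0] = (-11)*(1) + (5)*(3) + (5)*(-13) = -61
  (XY)[2][1] = (-11)*(11) + (5)*(-8) + (5)*(-12) = -221
  (XY)[2][2] = (-11)*(-1) + (5)*(10) + (5)*(-13) = -4
XY =
[       90       105       144 ]
[      -64       189      -157 ]
[      -61      -221        -4 ]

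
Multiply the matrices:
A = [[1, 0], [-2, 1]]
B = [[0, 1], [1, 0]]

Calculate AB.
[[0, 1], [1, -2]]

Each entry (i,j) of AB = sum over k of A[i][k]*B[k][j].
(AB)[0][0] = (1)*(0) + (0)*(1) = 0
(AB)[0][1] = (1)*(1) + (0)*(0) = 1
(AB)[1][0] = (-2)*(0) + (1)*(1) = 1
(AB)[1][1] = (-2)*(1) + (1)*(0) = -2
AB = [[0, 1], [1, -2]]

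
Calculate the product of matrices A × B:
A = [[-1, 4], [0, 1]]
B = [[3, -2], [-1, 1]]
[[-7, 6], [-1, 1]]

Matrix multiplication:
C[0][0] = -1×3 + 4×-1 = -7
C[0][1] = -1×-2 + 4×1 = 6
C[1][0] = 0×3 + 1×-1 = -1
C[1][1] = 0×-2 + 1×1 = 1
Result: [[-7, 6], [-1, 1]]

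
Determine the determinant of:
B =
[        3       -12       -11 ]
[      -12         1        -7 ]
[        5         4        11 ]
det(B) = -464

Expand along row 0 (cofactor expansion): det(B) = a*(e*i - f*h) - b*(d*i - f*g) + c*(d*h - e*g), where the 3×3 is [[a, b, c], [d, e, f], [g, h, i]].
Minor M_00 = (1)*(11) - (-7)*(4) = 11 + 28 = 39.
Minor M_01 = (-12)*(11) - (-7)*(5) = -132 + 35 = -97.
Minor M_02 = (-12)*(4) - (1)*(5) = -48 - 5 = -53.
det(B) = (3)*(39) - (-12)*(-97) + (-11)*(-53) = 117 - 1164 + 583 = -464.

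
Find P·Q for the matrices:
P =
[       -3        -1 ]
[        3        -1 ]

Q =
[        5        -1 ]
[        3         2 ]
PQ =
[      -18         1 ]
[       12        -5 ]

Matrix multiplication: (PQ)[i][j] = sum over k of P[i][k] * Q[k][j].
  (PQ)[0][0] = (-3)*(5) + (-1)*(3) = -18
  (PQ)[0][1] = (-3)*(-1) + (-1)*(2) = 1
  (PQ)[1][0] = (3)*(5) + (-1)*(3) = 12
  (PQ)[1][1] = (3)*(-1) + (-1)*(2) = -5
PQ =
[      -18         1 ]
[       12        -5 ]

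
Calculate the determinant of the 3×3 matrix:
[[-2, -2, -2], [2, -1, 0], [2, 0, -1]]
-10

Expansion along first row:
det = -2·det([[-1,0],[0,-1]]) - -2·det([[2,0],[2,-1]]) + -2·det([[2,-1],[2,0]])
    = -2·(-1·-1 - 0·0) - -2·(2·-1 - 0·2) + -2·(2·0 - -1·2)
    = -2·1 - -2·-2 + -2·2
    = -2 + -4 + -4 = -10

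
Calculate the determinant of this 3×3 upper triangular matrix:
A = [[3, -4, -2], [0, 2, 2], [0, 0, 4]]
24

The determinant of a triangular matrix is the product of its diagonal entries (the off-diagonal entries above the diagonal do not affect it).
det(A) = (3) * (2) * (4) = 24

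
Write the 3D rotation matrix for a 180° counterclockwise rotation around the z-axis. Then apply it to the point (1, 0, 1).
R = [[-1, 0, 0], [0, -1, 0], [0, 0, 1]]; R·(1, 0, 1) = (-1, 0, 1)

Rotation matrix for 180° around z-axis:
cos(180°) = -1, sin(180°) = 0
R = [[-1, 0, 0], [0, -1, 0], [0, 0, 1]]
Apply to (1, 0, 1): R·[1, 0, 1]ᵀ = (-1, 0, 1)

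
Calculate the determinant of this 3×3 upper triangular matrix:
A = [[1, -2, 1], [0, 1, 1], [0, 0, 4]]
4

The determinant of a triangular matrix is the product of its diagonal entries (the off-diagonal entries above the diagonal do not affect it).
det(A) = (1) * (1) * (4) = 4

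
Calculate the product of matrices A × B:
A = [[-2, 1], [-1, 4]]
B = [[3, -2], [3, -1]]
[[-3, 3], [9, -2]]

Matrix multiplication:
C[0][0] = -2×3 + 1×3 = -3
C[0][1] = -2×-2 + 1×-1 = 3
C[1][0] = -1×3 + 4×3 = 9
C[1][1] = -1×-2 + 4×-1 = -2
Result: [[-3, 3], [9, -2]]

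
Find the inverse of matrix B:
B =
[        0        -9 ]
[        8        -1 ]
det(B) = 72
B⁻¹ =
[    -1/72       1/8 ]
[     -1/9         0 ]

For a 2×2 matrix B = [[a, b], [c, d]] with det(B) ≠ 0, B⁻¹ = (1/det(B)) * [[d, -b], [-c, a]].
det(B) = (0)*(-1) - (-9)*(8) = 0 + 72 = 72.
B⁻¹ = (1/72) * [[-1, 9], [-8, 0]].
Dividing each entry by 72 and reducing:
B⁻¹ =
[    -1/72       1/8 ]
[     -1/9         0 ]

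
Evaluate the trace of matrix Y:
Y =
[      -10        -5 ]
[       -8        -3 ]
tr(Y) = -10 - 3 = -13

The trace of a square matrix is the sum of its diagonal entries.
Diagonal entries of Y: Y[0][0] = -10, Y[1][1] = -3.
tr(Y) = -10 - 3 = -13.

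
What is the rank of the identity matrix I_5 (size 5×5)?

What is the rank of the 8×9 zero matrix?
rank(I_5) = 5, rank(0) = 0

The identity I_5 has 5 columns that are the standard basis vectors e_1, …, e_5. These are linearly independent, so all 5 columns are pivots and rank(I_5) = 5.
The 8×9 zero matrix has every entry zero, so every row is the zero row and there are no pivots; rank(0) = 0.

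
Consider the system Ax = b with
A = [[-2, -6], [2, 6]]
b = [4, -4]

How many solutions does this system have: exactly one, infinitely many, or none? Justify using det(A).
Infinitely many solutions

det(A) = (-2)*(6) - (-6)*(2) = 0, so A is singular (column 2 is 3 times column 1).
b = [4, -4] = -2 * column 1 of A, so b lies in the column space of A.
A singular matrix whose right-hand side is in its column space gives a 1-parameter family of solutions — infinitely many.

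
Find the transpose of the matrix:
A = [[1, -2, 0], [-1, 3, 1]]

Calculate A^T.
[[1, -1], [-2, 3], [0, 1]]

The transpose sends entry (i,j) to (j,i); rows become columns.
Row 0 of A: [1, -2, 0] -> column 0 of A^T.
Row 1 of A: [-1, 3, 1] -> column 1 of A^T.
A^T = [[1, -1], [-2, 3], [0, 1]]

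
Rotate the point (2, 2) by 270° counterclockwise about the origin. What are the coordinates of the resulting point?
(2, -2)

Rotation matrix R(θ) = [[cos θ, -sin θ], [sin θ, cos θ]]; for θ = 270°:
R = [[0, 1], [-1, 0]]
Result: R × [2, 2]ᵀ = [0·2 + (1)·2, -1·2 + (0)·2]ᵀ = (2, -2)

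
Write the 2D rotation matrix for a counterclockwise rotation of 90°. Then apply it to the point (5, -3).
R = [[0, -1], [1, 0]]; R·(5, -3) = (3, 5)

Rotation matrix formula: R(θ) = [[cos θ, -sin θ], [sin θ, cos θ]]
For θ = 90°:
cos(90°) = 0
sin(90°) = 1
R = [[0, -1], [1, 0]]
Apply to (5, -3): [0·5 + (-1)·-3, 1·5 + 0·-3] = (3, 5)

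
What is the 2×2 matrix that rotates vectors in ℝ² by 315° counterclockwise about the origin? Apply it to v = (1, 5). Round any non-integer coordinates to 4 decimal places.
R = [[√2/2, √2/2], [-√2/2, √2/2]]; R·v = (4.2426, 2.8284)

A counterclockwise rotation by angle θ in ℝ² has matrix R(θ) = [[cos θ, -sin θ], [sin θ, cos θ]].
For θ = 315°: cos θ = √2/2, sin θ = -√2/2.
R(315°) = [[√2/2, √2/2], [-√2/2, √2/2]].
R·v = [√2/2·1 + (√2/2)·5, -√2/2·1 + √2/2·5] = (4.2426, 2.8284).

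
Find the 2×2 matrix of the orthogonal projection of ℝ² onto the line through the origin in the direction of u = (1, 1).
[[1/2, 1/2], [1/2, 1/2]]

The orthogonal projection onto the line spanned by a nonzero vector u = (a, b) has matrix P = (u uᵀ) / (uᵀ u) = (1/(a² + b²)) · [[a², ab], [ab, b²]].
Here u = (1, 1), so a² + b² = 1 + 1 = 2.
P = (1/2) · [[1, 1], [1, 1]] = [[1/2, 1/2], [1/2, 1/2]].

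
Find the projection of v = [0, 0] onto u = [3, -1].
[0, 0]

The projection of v onto u is proj_u(v) = ((v·u) / (u·u)) · u.
v·u = (0)*(3) + (0)*(-1) = 0.
u·u = (3)*(3) + (-1)*(-1) = 10.
coefficient = 0 / 10 = 0.
proj_u(v) = 0 · [3, -1] = [0, 0].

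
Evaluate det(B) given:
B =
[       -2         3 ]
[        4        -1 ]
det(B) = -10

For a 2×2 matrix [[a, b], [c, d]], det = a*d - b*c.
det(B) = (-2)*(-1) - (3)*(4) = 2 - 12 = -10.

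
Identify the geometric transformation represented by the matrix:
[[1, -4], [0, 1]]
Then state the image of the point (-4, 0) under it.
horizontal shear with factor -4; image of (-4, 0) is (-4, 0)

The matrix [[1, k], [0, 1]] sends (x, y) to (x + -4y, y), leaving the y-coordinate fixed: a horizontal shear.
The matrix [[1, -4], [0, 1]] represents: horizontal shear with factor -4.
Applying it to (-4, 0): [1·-4 + -4·0, 0·-4 + 1·0] = (-4, 0).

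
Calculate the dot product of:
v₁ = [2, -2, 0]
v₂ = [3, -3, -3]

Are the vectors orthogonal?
12, No

The dot product is the sum of products of corresponding components.
v₁·v₂ = (2)*(3) + (-2)*(-3) + (0)*(-3) = 6 + 6 + 0 = 12.
Two vectors are orthogonal iff their dot product is 0; here the dot product is 12, so the vectors are not orthogonal.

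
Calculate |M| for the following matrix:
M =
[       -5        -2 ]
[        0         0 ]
det(M) = 0

For a 2×2 matrix [[a, b], [c, d]], det = a*d - b*c.
det(M) = (-5)*(0) - (-2)*(0) = 0 - 0 = 0.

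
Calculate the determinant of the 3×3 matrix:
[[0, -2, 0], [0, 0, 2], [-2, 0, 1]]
8

Expansion along first row:
det = 0·det([[0,2],[0,1]]) - -2·det([[0,2],[-2,1]]) + 0·det([[0,0],[-2,0]])
    = 0·(0·1 - 2·0) - -2·(0·1 - 2·-2) + 0·(0·0 - 0·-2)
    = 0·0 - -2·4 + 0·0
    = 0 + 8 + 0 = 8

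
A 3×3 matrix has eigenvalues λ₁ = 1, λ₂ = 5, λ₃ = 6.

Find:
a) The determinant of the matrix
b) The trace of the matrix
det = 30, trace = 12

Two standard eigenvalue identities:
- det(A) equals the product of the eigenvalues (counted with multiplicity).
- trace(A) equals the sum of the eigenvalues.
det(A) = (1)*(5)*(6) = 30.
trace(A) = 1 + 5 + 6 = 12.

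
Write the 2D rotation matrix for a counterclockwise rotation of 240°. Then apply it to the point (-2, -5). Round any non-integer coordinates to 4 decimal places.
R = [[-1/2, √3/2], [-√3/2, -1/2]]; R·(-2, -5) = (-3.3301, 4.2321)

Rotation matrix formula: R(θ) = [[cos θ, -sin θ], [sin θ, cos θ]]
For θ = 240°:
cos(240°) = -1/2
sin(240°) = -√3/2
R = [[-1/2, √3/2], [-√3/2, -1/2]]
Apply to (-2, -5): [-1/2·-2 + (√3/2)·-5, -√3/2·-2 + -1/2·-5] = (-3.3301, 4.2321)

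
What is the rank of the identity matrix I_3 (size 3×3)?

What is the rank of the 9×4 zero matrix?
rank(I_3) = 3, rank(0) = 0

The identity I_3 has 3 columns that are the standard basis vectors e_1, …, e_3. These are linearly independent, so all 3 columns are pivots and rank(I_3) = 3.
The 9×4 zero matrix has every entry zero, so every row is the zero row and there are no pivots; rank(0) = 0.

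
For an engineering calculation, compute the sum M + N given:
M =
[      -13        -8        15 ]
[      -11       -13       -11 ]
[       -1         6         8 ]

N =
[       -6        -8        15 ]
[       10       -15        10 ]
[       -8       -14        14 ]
M + N =
[      -19       -16        30 ]
[       -1       -28        -1 ]
[       -9        -8        22 ]

Matrix addition is elementwise: (M+N)[i][j] = M[i][j] + N[i][j].
  (M+N)[0][0] = (-13) + (-6) = -19
  (M+N)[0][1] = (-8) + (-8) = -16
  (M+N)[0][2] = (15) + (15) = 30
  (M+N)[1][0] = (-11) + (10) = -1
  (M+N)[1][1] = (-13) + (-15) = -28
  (M+N)[1][2] = (-11) + (10) = -1
  (M+N)[2][0] = (-1) + (-8) = -9
  (M+N)[2][1] = (6) + (-14) = -8
  (M+N)[2][2] = (8) + (14) = 22
M + N =
[      -19       -16        30 ]
[       -1       -28        -1 ]
[       -9        -8        22 ]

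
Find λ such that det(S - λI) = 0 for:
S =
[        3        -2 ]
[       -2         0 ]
λ = -1, 4

Solve det(S - λI) = 0. For a 2×2 matrix the characteristic equation is λ² - (trace)λ + det = 0.
trace(S) = a + d = 3 + 0 = 3.
det(S) = a*d - b*c = (3)*(0) - (-2)*(-2) = 0 - 4 = -4.
Characteristic equation: λ² - (3)λ + (-4) = 0.
Discriminant = (3)² - 4*(-4) = 9 + 16 = 25.
λ = (3 ± √25) / 2 = (3 ± 5) / 2 = -1, 4.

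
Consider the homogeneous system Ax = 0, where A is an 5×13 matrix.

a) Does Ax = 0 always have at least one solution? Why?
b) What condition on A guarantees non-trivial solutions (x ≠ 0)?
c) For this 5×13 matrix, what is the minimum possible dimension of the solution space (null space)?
a) Yes, x = 0 is always a solution. b) When A has linearly dependent columns (rank < n). c) Minimum nullity = 8.

a) x = 0 satisfies A·0 = 0, so the zero vector is always a solution.
b) Non-trivial solutions exist iff the columns of A are linearly dependent, equivalently rank(A) < n (the number of columns).
c) By rank-nullity, rank(A) + nullity(A) = n = 13. Since A has only 5 rows, rank(A) ≤ 5, so nullity(A) ≥ 13 - 5 = 8.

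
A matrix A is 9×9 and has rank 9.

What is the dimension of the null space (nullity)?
0

The rank-nullity theorem for an m×n matrix states:
rank(A) + nullity(A) = n (the number of columns).
Here n = 9 and rank(A) = 9, so nullity(A) = 9 - 9 = 0.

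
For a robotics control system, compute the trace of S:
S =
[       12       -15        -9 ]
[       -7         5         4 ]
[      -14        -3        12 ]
tr(S) = 12 + 5 + 12 = 29

The trace of a square matrix is the sum of its diagonal entries.
Diagonal entries of S: S[0][0] = 12, S[1][1] = 5, S[2][2] = 12.
tr(S) = 12 + 5 + 12 = 29.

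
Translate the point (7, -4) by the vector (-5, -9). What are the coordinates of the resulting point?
(2, -13)

Translation by (-5, -9):
x' = 7 + -5 = 2
y' = -4 + -9 = -13
Homogeneous matrix: [[1, 0, -5], [0, 1, -9], [0, 0, 1]]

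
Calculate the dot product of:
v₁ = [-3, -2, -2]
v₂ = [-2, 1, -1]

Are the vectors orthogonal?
6, No

The dot product is the sum of products of corresponding components.
v₁·v₂ = (-3)*(-2) + (-2)*(1) + (-2)*(-1) = 6 - 2 + 2 = 6.
Two vectors are orthogonal iff their dot product is 0; here the dot product is 6, so the vectors are not orthogonal.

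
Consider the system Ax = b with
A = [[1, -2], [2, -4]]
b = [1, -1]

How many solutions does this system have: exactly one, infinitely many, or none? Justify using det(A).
No solution

det(A) = (1)*(-4) - (-2)*(2) = 0, so A is singular.
The column space of A is span(column 1) = span([1, 2]).
b = [1, -1] is not a scalar multiple of column 1, so b ∉ column space and the system is inconsistent — no solution.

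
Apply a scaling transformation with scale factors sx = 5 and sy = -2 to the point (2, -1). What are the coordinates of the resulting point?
(10, 2)

Scaling matrix:
[[5, 0], [0, -2]]
Result: (2 × 5, -1 × -2) = (10, 2)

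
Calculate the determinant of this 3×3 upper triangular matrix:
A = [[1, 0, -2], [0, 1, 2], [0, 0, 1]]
1

The determinant of a triangular matrix is the product of its diagonal entries (the off-diagonal entries above the diagonal do not affect it).
det(A) = (1) * (1) * (1) = 1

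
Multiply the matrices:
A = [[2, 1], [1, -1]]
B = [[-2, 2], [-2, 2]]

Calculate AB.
[[-6, 6], [0, 0]]

Each entry (i,j) of AB = sum over k of A[i][k]*B[k][j].
(AB)[0][0] = (2)*(-2) + (1)*(-2) = -6
(AB)[0][1] = (2)*(2) + (1)*(2) = 6
(AB)[1][0] = (1)*(-2) + (-1)*(-2) = 0
(AB)[1][1] = (1)*(2) + (-1)*(2) = 0
AB = [[-6, 6], [0, 0]]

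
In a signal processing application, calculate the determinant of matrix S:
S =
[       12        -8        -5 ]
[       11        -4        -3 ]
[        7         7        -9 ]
det(S) = -465

Expand along row 0 (cofactor expansion): det(S) = a*(e*i - f*h) - b*(d*i - f*g) + c*(d*h - e*g), where the 3×3 is [[a, b, c], [d, e, f], [g, h, i]].
Minor M_00 = (-4)*(-9) - (-3)*(7) = 36 + 21 = 57.
Minor M_01 = (11)*(-9) - (-3)*(7) = -99 + 21 = -78.
Minor M_02 = (11)*(7) - (-4)*(7) = 77 + 28 = 105.
det(S) = (12)*(57) - (-8)*(-78) + (-5)*(105) = 684 - 624 - 525 = -465.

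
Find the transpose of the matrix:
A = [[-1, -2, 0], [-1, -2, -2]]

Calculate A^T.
[[-1, -1], [-2, -2], [0, -2]]

The transpose sends entry (i,j) to (j,i); rows become columns.
Row 0 of A: [-1, -2, 0] -> column 0 of A^T.
Row 1 of A: [-1, -2, -2] -> column 1 of A^T.
A^T = [[-1, -1], [-2, -2], [0, -2]]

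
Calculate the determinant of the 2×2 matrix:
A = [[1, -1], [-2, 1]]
-1

For A = [[a, b], [c, d]], det(A) = a*d - b*c.
det(A) = (1)*(1) - (-1)*(-2) = 1 - 2 = -1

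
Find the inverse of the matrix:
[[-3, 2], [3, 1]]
[[-1/9, 2/9], [1/3, 1/3]]

For [[a,b],[c,d]], inverse = (1/det)·[[d,-b],[-c,a]]
det = -3·1 - 2·3 = -9
Inverse = (1/-9)·[[1, -2], [-3, -3]]
        = [[-1/9, 2/9], [1/3, 1/3]]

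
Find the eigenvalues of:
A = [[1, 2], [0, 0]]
λ = 0, 1

Solve det(A - λI) = 0. For a 2×2 matrix this is λ² - (trace)λ + det = 0.
trace(A) = 1 + 0 = 1.
det(A) = (1)*(0) - (2)*(0) = 0 - 0 = 0.
Characteristic equation: λ² - (1)λ + (0) = 0.
Discriminant: (1)² - 4*(0) = 1 - 0 = 1.
Roots: λ = (1 ± √1) / 2 = 0, 1.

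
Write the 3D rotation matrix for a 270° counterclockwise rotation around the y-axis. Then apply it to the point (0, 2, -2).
R = [[0, 0, -1], [0, 1, 0], [1, 0, 0]]; R·(0, 2, -2) = (2, 2, 0)

Rotation matrix for 270° around y-axis:
cos(270°) = 0, sin(270°) = -1
R = [[0, 0, -1], [0, 1, 0], [1, 0, 0]]
Apply to (0, 2, -2): R·[0, 2, -2]ᵀ = (2, 2, 0)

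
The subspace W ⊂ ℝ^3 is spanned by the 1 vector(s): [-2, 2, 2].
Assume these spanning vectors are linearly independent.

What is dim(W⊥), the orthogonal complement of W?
dim(W⊥) = 2

For any subspace W of ℝ^n, dim(W) + dim(W⊥) = n (the whole-space dimension).
Here the given 1 vectors are linearly independent, so dim(W) = 1.
Thus dim(W⊥) = n - dim(W) = 3 - 1 = 2.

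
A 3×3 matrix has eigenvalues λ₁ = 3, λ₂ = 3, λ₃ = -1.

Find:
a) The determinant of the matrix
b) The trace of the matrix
det = -9, trace = 5

Two standard eigenvalue identities:
- det(A) equals the product of the eigenvalues (counted with multiplicity).
- trace(A) equals the sum of the eigenvalues.
det(A) = (3)*(3)*(-1) = -9.
trace(A) = 3 + 3 - 1 = 5.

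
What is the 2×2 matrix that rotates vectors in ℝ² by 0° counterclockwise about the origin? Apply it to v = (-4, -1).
R = [[1, 0], [0, 1]]; R·v = (-4, -1)

A counterclockwise rotation by angle θ in ℝ² has matrix R(θ) = [[cos θ, -sin θ], [sin θ, cos θ]].
For θ = 0°: cos θ = 1, sin θ = 0.
R(0°) = [[1, 0], [0, 1]].
R·v = [1·-4 + (0)·-1, 0·-4 + 1·-1] = (-4, -1).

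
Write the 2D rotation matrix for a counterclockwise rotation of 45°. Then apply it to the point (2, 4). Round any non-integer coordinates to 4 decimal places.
R = [[√2/2, -√2/2], [√2/2, √2/2]]; R·(2, 4) = (-1.4142, 4.2426)

Rotation matrix formula: R(θ) = [[cos θ, -sin θ], [sin θ, cos θ]]
For θ = 45°:
cos(45°) = √2/2
sin(45°) = √2/2
R = [[√2/2, -√2/2], [√2/2, √2/2]]
Apply to (2, 4): [√2/2·2 + (-√2/2)·4, √2/2·2 + √2/2·4] = (-1.4142, 4.2426)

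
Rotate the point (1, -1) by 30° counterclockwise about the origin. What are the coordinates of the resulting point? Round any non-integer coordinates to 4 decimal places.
(1.3660, -0.3660)

Rotation matrix R(θ) = [[cos θ, -sin θ], [sin θ, cos θ]]; for θ = 30°:
R = [[√3/2, -1/2], [1/2, √3/2]]
Result: R × [1, -1]ᵀ = [√3/2·1 + (-1/2)·-1, 1/2·1 + (√3/2)·-1]ᵀ = (1.3660, -0.3660)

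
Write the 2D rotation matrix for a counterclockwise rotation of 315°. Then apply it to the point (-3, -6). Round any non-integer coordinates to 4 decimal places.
R = [[√2/2, √2/2], [-√2/2, √2/2]]; R·(-3, -6) = (-6.3640, -2.1213)

Rotation matrix formula: R(θ) = [[cos θ, -sin θ], [sin θ, cos θ]]
For θ = 315°:
cos(315°) = √2/2
sin(315°) = -√2/2
R = [[√2/2, √2/2], [-√2/2, √2/2]]
Apply to (-3, -6): [√2/2·-3 + (√2/2)·-6, -√2/2·-3 + √2/2·-6] = (-6.3640, -2.1213)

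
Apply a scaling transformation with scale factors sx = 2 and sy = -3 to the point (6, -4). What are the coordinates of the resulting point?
(12, 12)

Scaling matrix:
[[2, 0], [0, -3]]
Result: (6 × 2, -4 × -3) = (12, 12)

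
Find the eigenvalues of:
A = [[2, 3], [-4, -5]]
λ = -2, -1

Solve det(A - λI) = 0. For a 2×2 matrix this is λ² - (trace)λ + det = 0.
trace(A) = 2 - 5 = -3.
det(A) = (2)*(-5) - (3)*(-4) = -10 + 12 = 2.
Characteristic equation: λ² - (-3)λ + (2) = 0.
Discriminant: (-3)² - 4*(2) = 9 - 8 = 1.
Roots: λ = (-3 ± √1) / 2 = -2, -1.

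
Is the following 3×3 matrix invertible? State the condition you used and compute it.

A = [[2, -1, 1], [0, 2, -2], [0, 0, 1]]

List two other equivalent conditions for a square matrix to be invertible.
Yes, invertible; det(A) = 4 ≠ 0. Equivalent conditions: rank(A) = 3; Ax = 0 has only the trivial solution; 0 is not an eigenvalue; the columns of A are linearly independent.

To check invertibility, compute det(A).
The given matrix is triangular, so det(A) equals the product of its diagonal entries = 4 ≠ 0.
Since det(A) ≠ 0, A is invertible.
Equivalent conditions for a square matrix A to be invertible:
- rank(A) = 3 (full rank).
- The homogeneous system Ax = 0 has only the trivial solution x = 0.
- 0 is not an eigenvalue of A.
- The columns (equivalently rows) of A are linearly independent.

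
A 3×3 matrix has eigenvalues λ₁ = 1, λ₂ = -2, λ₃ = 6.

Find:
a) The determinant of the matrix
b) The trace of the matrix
det = -12, trace = 5

Two standard eigenvalue identities:
- det(A) equals the product of the eigenvalues (counted with multiplicity).
- trace(A) equals the sum of the eigenvalues.
det(A) = (1)*(-2)*(6) = -12.
trace(A) = 1 - 2 + 6 = 5.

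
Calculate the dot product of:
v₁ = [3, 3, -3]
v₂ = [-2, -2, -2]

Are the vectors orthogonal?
-6, No

The dot product is the sum of products of corresponding components.
v₁·v₂ = (3)*(-2) + (3)*(-2) + (-3)*(-2) = -6 - 6 + 6 = -6.
Two vectors are orthogonal iff their dot product is 0; here the dot product is -6, so the vectors are not orthogonal.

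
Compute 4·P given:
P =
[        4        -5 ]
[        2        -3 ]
4P =
[       16       -20 ]
[        8       -12 ]

Scalar multiplication is elementwise: (4P)[i][j] = 4 * P[i][j].
  (4P)[0][0] = 4 * (4) = 16
  (4P)[0][1] = 4 * (-5) = -20
  (4P)[1][0] = 4 * (2) = 8
  (4P)[1][1] = 4 * (-3) = -12
4P =
[       16       -20 ]
[        8       -12 ]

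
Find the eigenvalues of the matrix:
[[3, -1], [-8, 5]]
λ = 1 and λ = 7

Characteristic equation: det(A - λI) = 0
λ² - (trace)λ + (det) = 0
λ² - (8)λ + (7) = 0
λ² - 8λ + 7 = 0
Solving: λ = 1, 7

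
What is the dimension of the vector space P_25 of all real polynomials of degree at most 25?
Dimension = 26

A polynomial of degree at most 25 can be written as a₀ + a₁x + a₂x² + … + a_25x^25, with 26 free coefficients a₀, …, a_25.
The set {1, x, x², …, x^25} is a basis: it spans P_25 (every such polynomial is a linear combination of these) and is linearly independent (a polynomial is zero iff all its coefficients are zero).
Therefore dim(P_25) = 25 + 1 = 26.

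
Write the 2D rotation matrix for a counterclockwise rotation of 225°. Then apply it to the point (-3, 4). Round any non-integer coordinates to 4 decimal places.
R = [[-√2/2, √2/2], [-√2/2, -√2/2]]; R·(-3, 4) = (4.9497, -0.7071)

Rotation matrix formula: R(θ) = [[cos θ, -sin θ], [sin θ, cos θ]]
For θ = 225°:
cos(225°) = -√2/2
sin(225°) = -√2/2
R = [[-√2/2, √2/2], [-√2/2, -√2/2]]
Apply to (-3, 4): [-√2/2·-3 + (√2/2)·4, -√2/2·-3 + -√2/2·4] = (4.9497, -0.7071)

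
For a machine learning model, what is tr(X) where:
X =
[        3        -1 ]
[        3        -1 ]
tr(X) = 3 - 1 = 2

The trace of a square matrix is the sum of its diagonal entries.
Diagonal entries of X: X[0][0] = 3, X[1][1] = -1.
tr(X) = 3 - 1 = 2.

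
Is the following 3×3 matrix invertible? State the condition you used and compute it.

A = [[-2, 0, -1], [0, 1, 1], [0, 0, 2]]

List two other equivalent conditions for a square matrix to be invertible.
Yes, invertible; det(A) = -4 ≠ 0. Equivalent conditions: rank(A) = 3; Ax = 0 has only the trivial solution; 0 is not an eigenvalue; the columns of A are linearly independent.

To check invertibility, compute det(A).
The given matrix is triangular, so det(A) equals the product of its diagonal entries = -4 ≠ 0.
Since det(A) ≠ 0, A is invertible.
Equivalent conditions for a square matrix A to be invertible:
- rank(A) = 3 (full rank).
- The homogeneous system Ax = 0 has only the trivial solution x = 0.
- 0 is not an eigenvalue of A.
- The columns (equivalently rows) of A are linearly independent.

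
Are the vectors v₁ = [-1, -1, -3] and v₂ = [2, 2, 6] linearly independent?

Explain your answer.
No, linearly dependent (v₂ = -2·v₁)

Check whether there is a scalar k with v₂ = k·v₁.
Comparing components, k = -2 satisfies -2·[-1, -1, -3] = [2, 2, 6].
Since v₂ is a scalar multiple of v₁, the two vectors are linearly dependent.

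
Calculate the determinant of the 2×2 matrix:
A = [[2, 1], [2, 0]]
-2

For A = [[a, b], [c, d]], det(A) = a*d - b*c.
det(A) = (2)*(0) - (1)*(2) = 0 - 2 = -2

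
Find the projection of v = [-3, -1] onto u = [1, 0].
[-3, 0]

The projection of v onto u is proj_u(v) = ((v·u) / (u·u)) · u.
v·u = (-3)*(1) + (-1)*(0) = -3.
u·u = (1)*(1) + (0)*(0) = 1.
coefficient = -3 / 1 = -3.
proj_u(v) = -3 · [1, 0] = [-3, 0].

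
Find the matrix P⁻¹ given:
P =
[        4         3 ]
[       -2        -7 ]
det(P) = -22
P⁻¹ =
[     7/22      3/22 ]
[    -1/11     -2/11 ]

For a 2×2 matrix P = [[a, b], [c, d]] with det(P) ≠ 0, P⁻¹ = (1/det(P)) * [[d, -b], [-c, a]].
det(P) = (4)*(-7) - (3)*(-2) = -28 + 6 = -22.
P⁻¹ = (1/-22) * [[-7, -3], [2, 4]].
Dividing each entry by -22 and reducing:
P⁻¹ =
[     7/22      3/22 ]
[    -1/11     -2/11 ]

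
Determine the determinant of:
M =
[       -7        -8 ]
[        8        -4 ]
det(M) = 92

For a 2×2 matrix [[a, b], [c, d]], det = a*d - b*c.
det(M) = (-7)*(-4) - (-8)*(8) = 28 + 64 = 92.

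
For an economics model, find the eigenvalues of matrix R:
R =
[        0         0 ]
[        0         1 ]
λ = 0, 1

Solve det(R - λI) = 0. For a 2×2 matrix the characteristic equation is λ² - (trace)λ + det = 0.
trace(R) = a + d = 0 + 1 = 1.
det(R) = a*d - b*c = (0)*(1) - (0)*(0) = 0 - 0 = 0.
Characteristic equation: λ² - (1)λ + (0) = 0.
Discriminant = (1)² - 4*(0) = 1 - 0 = 1.
λ = (1 ± √1) / 2 = (1 ± 1) / 2 = 0, 1.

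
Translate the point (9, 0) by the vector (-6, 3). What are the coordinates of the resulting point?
(3, 3)

Translation by (-6, 3):
x' = 9 + -6 = 3
y' = 0 + 3 = 3
Homogeneous matrix: [[1, 0, -6], [0, 1, 3], [0, 0, 1]]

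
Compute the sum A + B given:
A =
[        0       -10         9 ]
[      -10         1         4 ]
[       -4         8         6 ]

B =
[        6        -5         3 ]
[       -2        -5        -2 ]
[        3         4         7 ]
A + B =
[        6       -15        12 ]
[      -12        -4         2 ]
[       -1        12        13 ]

Matrix addition is elementwise: (A+B)[i][j] = A[i][j] + B[i][j].
  (A+B)[0][0] = (0) + (6) = 6
  (A+B)[0][1] = (-10) + (-5) = -15
  (A+B)[0][2] = (9) + (3) = 12
  (A+B)[1][0] = (-10) + (-2) = -12
  (A+B)[1][1] = (1) + (-5) = -4
  (A+B)[1][2] = (4) + (-2) = 2
  (A+B)[2][0] = (-4) + (3) = -1
  (A+B)[2][1] = (8) + (4) = 12
  (A+B)[2][2] = (6) + (7) = 13
A + B =
[        6       -15        12 ]
[      -12        -4         2 ]
[       -1        12        13 ]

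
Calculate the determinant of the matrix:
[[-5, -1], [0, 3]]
-15

For a 2×2 matrix [[a, b], [c, d]], det = ad - bc
det = (-5)(3) - (-1)(0) = -15 - 0 = -15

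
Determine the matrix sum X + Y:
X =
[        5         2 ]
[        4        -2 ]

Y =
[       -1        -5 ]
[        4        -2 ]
X + Y =
[        4        -3 ]
[        8        -4 ]

Matrix addition is elementwise: (X+Y)[i][j] = X[i][j] + Y[i][j].
  (X+Y)[0][0] = (5) + (-1) = 4
  (X+Y)[0][1] = (2) + (-5) = -3
  (X+Y)[1][0] = (4) + (4) = 8
  (X+Y)[1][1] = (-2) + (-2) = -4
X + Y =
[        4        -3 ]
[        8        -4 ]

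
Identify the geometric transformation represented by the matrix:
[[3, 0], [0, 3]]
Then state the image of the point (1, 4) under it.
uniform scaling by factor 3; image of (1, 4) is (3, 12)

This is a diagonal matrix with equal entries 3, so it scales both axes by the same factor 3.
The matrix [[3, 0], [0, 3]] represents: uniform scaling by factor 3.
Applying it to (1, 4): [3·1 + 0·4, 0·1 + 3·4] = (3, 12).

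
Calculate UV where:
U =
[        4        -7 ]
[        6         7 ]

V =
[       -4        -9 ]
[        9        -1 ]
UV =
[      -79       -29 ]
[       39       -61 ]

Matrix multiplication: (UV)[i][j] = sum over k of U[i][k] * V[k][j].
  (UV)[0][0] = (4)*(-4) + (-7)*(9) = -79
  (UV)[0][1] = (4)*(-9) + (-7)*(-1) = -29
  (UV)[1][0] = (6)*(-4) + (7)*(9) = 39
  (UV)[1][1] = (6)*(-9) + (7)*(-1) = -61
UV =
[      -79       -29 ]
[       39       -61 ]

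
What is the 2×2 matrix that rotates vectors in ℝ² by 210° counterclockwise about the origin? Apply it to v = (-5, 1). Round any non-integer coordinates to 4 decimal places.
R = [[-√3/2, 1/2], [-1/2, -√3/2]]; R·v = (4.8301, 1.6340)

A counterclockwise rotation by angle θ in ℝ² has matrix R(θ) = [[cos θ, -sin θ], [sin θ, cos θ]].
For θ = 210°: cos θ = -√3/2, sin θ = -1/2.
R(210°) = [[-√3/2, 1/2], [-1/2, -√3/2]].
R·v = [-√3/2·-5 + (1/2)·1, -1/2·-5 + -√3/2·1] = (4.8301, 1.6340).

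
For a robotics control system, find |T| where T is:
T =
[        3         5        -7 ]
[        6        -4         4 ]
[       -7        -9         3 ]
det(T) = 416

Expand along row 0 (cofactor expansion): det(T) = a*(e*i - f*h) - b*(d*i - f*g) + c*(d*h - e*g), where the 3×3 is [[a, b, c], [d, e, f], [g, h, i]].
Minor M_00 = (-4)*(3) - (4)*(-9) = -12 + 36 = 24.
Minor M_01 = (6)*(3) - (4)*(-7) = 18 + 28 = 46.
Minor M_02 = (6)*(-9) - (-4)*(-7) = -54 - 28 = -82.
det(T) = (3)*(24) - (5)*(46) + (-7)*(-82) = 72 - 230 + 574 = 416.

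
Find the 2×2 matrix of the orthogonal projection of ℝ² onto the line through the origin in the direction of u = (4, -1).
[[16/17, -4/17], [-4/17, 1/17]]

The orthogonal projection onto the line spanned by a nonzero vector u = (a, b) has matrix P = (u uᵀ) / (uᵀ u) = (1/(a² + b²)) · [[a², ab], [ab, b²]].
Here u = (4, -1), so a² + b² = 16 + 1 = 17.
P = (1/17) · [[16, -4], [-4, 1]] = [[16/17, -4/17], [-4/17, 1/17]].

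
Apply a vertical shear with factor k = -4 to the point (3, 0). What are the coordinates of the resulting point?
(3, -12)

Shear matrix for vertical shear with factor k = -4:
[[1, 0], [-4, 1]]
Result: (3, 0) → (3, -12)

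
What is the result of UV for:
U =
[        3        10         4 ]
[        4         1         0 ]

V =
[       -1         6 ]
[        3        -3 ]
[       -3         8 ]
UV =
[       15        20 ]
[       -1        21 ]

Matrix multiplication: (UV)[i][j] = sum over k of U[i][k] * V[k][j].
  (UV)[0][0] = (3)*(-1) + (10)*(3) + (4)*(-3) = 15
  (UV)[0][1] = (3)*(6) + (10)*(-3) + (4)*(8) = 20
  (UV)[1][0] = (4)*(-1) + (1)*(3) + (0)*(-3) = -1
  (UV)[1][1] = (4)*(6) + (1)*(-3) + (0)*(8) = 21
UV =
[       15        20 ]
[       -1        21 ]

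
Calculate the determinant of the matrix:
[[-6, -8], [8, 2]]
52

For a 2×2 matrix [[a, b], [c, d]], det = ad - bc
det = (-6)(2) - (-8)(8) = -12 - -64 = 52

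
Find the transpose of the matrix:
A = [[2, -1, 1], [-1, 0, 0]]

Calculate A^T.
[[2, -1], [-1, 0], [1, 0]]

The transpose sends entry (i,j) to (j,i); rows become columns.
Row 0 of A: [2, -1, 1] -> column 0 of A^T.
Row 1 of A: [-1, 0, 0] -> column 1 of A^T.
A^T = [[2, -1], [-1, 0], [1, 0]]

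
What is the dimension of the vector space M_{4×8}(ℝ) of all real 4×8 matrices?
Dimension = 32

A real 4×8 matrix is determined by its 4·8 = 32 independent entries.
A standard basis is {E_ij : 1 ≤ i ≤ 4, 1 ≤ j ≤ 8}, where E_ij has a 1 in position (i, j) and 0 elsewhere — there are 32 such matrices, and they are linearly independent and span M_{4×8}(ℝ).
Therefore dim(M_{4×8}(ℝ)) = 32.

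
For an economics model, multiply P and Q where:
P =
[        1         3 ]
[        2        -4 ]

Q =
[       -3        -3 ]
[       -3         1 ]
PQ =
[      -12         0 ]
[        6       -10 ]

Matrix multiplication: (PQ)[i][j] = sum over k of P[i][k] * Q[k][j].
  (PQ)[0][0] = (1)*(-3) + (3)*(-3) = -12
  (PQ)[0][1] = (1)*(-3) + (3)*(1) = 0
  (PQ)[1][0] = (2)*(-3) + (-4)*(-3) = 6
  (PQ)[1][1] = (2)*(-3) + (-4)*(1) = -10
PQ =
[      -12         0 ]
[        6       -10 ]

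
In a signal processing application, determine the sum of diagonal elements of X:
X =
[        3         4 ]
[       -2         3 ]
tr(X) = 3 + 3 = 6

The trace of a square matrix is the sum of its diagonal entries.
Diagonal entries of X: X[0][0] = 3, X[1][1] = 3.
tr(X) = 3 + 3 = 6.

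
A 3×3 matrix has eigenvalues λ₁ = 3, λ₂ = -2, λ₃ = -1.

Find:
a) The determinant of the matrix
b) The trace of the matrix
det = 6, trace = 0

Two standard eigenvalue identities:
- det(A) equals the product of the eigenvalues (counted with multiplicity).
- trace(A) equals the sum of the eigenvalues.
det(A) = (3)*(-2)*(-1) = 6.
trace(A) = 3 - 2 - 1 = 0.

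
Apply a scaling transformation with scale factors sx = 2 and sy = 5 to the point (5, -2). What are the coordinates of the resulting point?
(10, -10)

Scaling matrix:
[[2, 0], [0, 5]]
Result: (5 × 2, -2 × 5) = (10, -10)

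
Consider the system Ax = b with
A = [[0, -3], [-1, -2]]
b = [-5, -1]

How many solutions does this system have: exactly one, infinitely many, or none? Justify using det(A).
Exactly one solution

Compute det(A) = (0)*(-2) - (-3)*(-1) = -3.
Because det(A) ≠ 0, A is invertible and Ax = b has a unique solution for every b (here x = A⁻¹ b).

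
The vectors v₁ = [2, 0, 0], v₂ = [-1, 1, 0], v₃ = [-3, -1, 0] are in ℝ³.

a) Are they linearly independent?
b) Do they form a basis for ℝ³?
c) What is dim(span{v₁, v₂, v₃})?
Not independent, not a basis, dim(span) = 2

Check whether v₃ can be written as a linear combination of v₁ and v₂.
v₃ = (-2)·v₁ + (-1)·v₂ = [-3, -1, 0], so the three vectors are linearly dependent.
Thus they do not form a basis for ℝ³, and dim(span{v₁, v₂, v₃}) = 2 (spanned by v₁ and v₂).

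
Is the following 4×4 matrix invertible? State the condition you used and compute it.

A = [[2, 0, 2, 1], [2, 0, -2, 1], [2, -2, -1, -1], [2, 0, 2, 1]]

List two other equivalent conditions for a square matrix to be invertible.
No, not invertible; det(A) = 0 (two rows are equal, so the rows are linearly dependent). Equivalent conditions (failing for this A): rank(A) < 4; Ax = 0 has non-trivial solutions; 0 is an eigenvalue; the columns are linearly dependent.

To check invertibility, compute det(A).
In this matrix, row 0 and the last row are identical, so one row is a scalar multiple of another and the rows are linearly dependent.
A matrix with linearly dependent rows has det = 0 and is not invertible.
Equivalent failed conditions:
- rank(A) < 4.
- Ax = 0 has non-trivial solutions.
- 0 is an eigenvalue.
- The columns are linearly dependent.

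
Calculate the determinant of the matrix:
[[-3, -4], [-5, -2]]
-14

For a 2×2 matrix [[a, b], [c, d]], det = ad - bc
det = (-3)(-2) - (-4)(-5) = 6 - 20 = -14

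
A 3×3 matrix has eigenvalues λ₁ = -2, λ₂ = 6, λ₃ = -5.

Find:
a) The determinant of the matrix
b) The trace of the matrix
det = 60, trace = -1

Two standard eigenvalue identities:
- det(A) equals the product of the eigenvalues (counted with multiplicity).
- trace(A) equals the sum of the eigenvalues.
det(A) = (-2)*(6)*(-5) = 60.
trace(A) = -2 + 6 - 5 = -1.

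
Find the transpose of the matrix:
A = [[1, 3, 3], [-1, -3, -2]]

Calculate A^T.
[[1, -1], [3, -3], [3, -2]]

The transpose sends entry (i,j) to (j,i); rows become columns.
Row 0 of A: [1, 3, 3] -> column 0 of A^T.
Row 1 of A: [-1, -3, -2] -> column 1 of A^T.
A^T = [[1, -1], [3, -3], [3, -2]]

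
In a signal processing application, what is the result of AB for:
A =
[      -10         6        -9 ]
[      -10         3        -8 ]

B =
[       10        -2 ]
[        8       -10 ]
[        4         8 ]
AB =
[      -88      -112 ]
[     -108       -74 ]

Matrix multiplication: (AB)[i][j] = sum over k of A[i][k] * B[k][j].
  (AB)[0][0] = (-10)*(10) + (6)*(8) + (-9)*(4) = -88
  (AB)[0][1] = (-10)*(-2) + (6)*(-10) + (-9)*(8) = -112
  (AB)[1][0] = (-10)*(10) + (3)*(8) + (-8)*(4) = -108
  (AB)[1][1] = (-10)*(-2) + (3)*(-10) + (-8)*(8) = -74
AB =
[      -88      -112 ]
[     -108       -74 ]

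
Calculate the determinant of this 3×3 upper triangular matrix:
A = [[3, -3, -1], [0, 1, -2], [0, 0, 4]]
12

The determinant of a triangular matrix is the product of its diagonal entries (the off-diagonal entries above the diagonal do not affect it).
det(A) = (3) * (1) * (4) = 12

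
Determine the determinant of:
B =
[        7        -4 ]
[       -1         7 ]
det(B) = 45

For a 2×2 matrix [[a, b], [c, d]], det = a*d - b*c.
det(B) = (7)*(7) - (-4)*(-1) = 49 - 4 = 45.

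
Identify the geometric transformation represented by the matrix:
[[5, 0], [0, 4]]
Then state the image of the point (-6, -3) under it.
non-uniform scaling by (5, 4); image of (-6, -3) is (-30, -12)

This is diagonal with distinct entries, so it scales the x-axis by 5 and the y-axis by 4.
The matrix [[5, 0], [0, 4]] represents: non-uniform scaling by (5, 4).
Applying it to (-6, -3): [5·-6 + 0·-3, 0·-6 + 4·-3] = (-30, -12).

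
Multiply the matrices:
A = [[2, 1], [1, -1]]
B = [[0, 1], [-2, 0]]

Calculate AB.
[[-2, 2], [2, 1]]

Each entry (i,j) of AB = sum over k of A[i][k]*B[k][j].
(AB)[0][0] = (2)*(0) + (1)*(-2) = -2
(AB)[0][1] = (2)*(1) + (1)*(0) = 2
(AB)[1][0] = (1)*(0) + (-1)*(-2) = 2
(AB)[1][1] = (1)*(1) + (-1)*(0) = 1
AB = [[-2, 2], [2, 1]]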